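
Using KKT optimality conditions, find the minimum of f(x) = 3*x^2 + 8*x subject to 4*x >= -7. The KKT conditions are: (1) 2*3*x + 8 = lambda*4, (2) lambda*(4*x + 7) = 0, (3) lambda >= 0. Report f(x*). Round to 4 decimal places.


Step 1: Try lambda = 0 (constraint inactive).
Stationarity: 2*3*x + 8 = 0
x* = -8/(2*3) = -4/3 = -1.3333 (rounded; the exact value -4/3 is used below)
Check constraint: 4*-1.3333 = -5.3332 >= -7 -- satisfied.
Step 2: Compute optimal value.
f(x*) = 3*(-4/3)^2 + 8*(-4/3) = -5.3333


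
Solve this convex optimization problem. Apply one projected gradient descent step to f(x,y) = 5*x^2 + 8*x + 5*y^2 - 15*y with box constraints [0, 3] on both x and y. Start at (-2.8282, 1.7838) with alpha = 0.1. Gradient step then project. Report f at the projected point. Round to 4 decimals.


Step 1: Compute gradient at (-2.8282, 1.7838).
grad_x = 2*5*-2.8282 + 8 = -20.282
grad_y = 2*5*1.7838 - 15 = 2.838
Step 2: Gradient step.
x_raw = -2.8282 - 0.1*-20.282 = -0.8
y_raw = 1.7838 - 0.1*2.838 = 1.5
Step 3: Project onto [0, 3].
x_proj = clip(-0.8) = 0.0
y_proj = clip(1.5) = 1.5
Step 4: Evaluate f.
f(0.0, 1.5) = -11.25


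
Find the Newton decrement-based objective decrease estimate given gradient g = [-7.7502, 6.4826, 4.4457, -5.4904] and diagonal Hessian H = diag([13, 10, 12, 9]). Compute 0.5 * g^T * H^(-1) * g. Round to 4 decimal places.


Step 1: H is diagonal, so H^(-1) * g = [-0.5962, 0.6483, 0.3705, -0.61].
Step 2: g^T H^(-1) g = sum_i g_i^2 / H_ii
  = (-7.7502)^2/13 + (6.4826)^2/10 + (4.4457)^2/12 + (-5.4904)^2/9
  = 4.6204 + 4.2024 + 1.647 + 3.3494 = 13.8192
Step 3: Objective decrease = 0.5 * g^T H^(-1) g = 6.9096


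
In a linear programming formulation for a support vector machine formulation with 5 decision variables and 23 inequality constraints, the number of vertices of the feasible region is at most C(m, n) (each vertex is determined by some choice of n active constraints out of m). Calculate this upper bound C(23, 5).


Each vertex corresponds to some choice of n active constraints out of m, so the number of vertices is at most C(m, n) = m! / (n!(m-n)!).
m = 23, n = 5
Numerator: 23 * 22 * 21 * 20 * 19
Denominator: 5! = 120
C(23, 5) = 33649


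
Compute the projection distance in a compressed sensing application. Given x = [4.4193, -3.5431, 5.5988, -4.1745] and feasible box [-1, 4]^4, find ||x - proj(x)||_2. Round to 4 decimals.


Project each component onto [-1, 4].
clip(4.4193) = 4.0, clip(-3.5431) = -1.0, clip(5.5988) = 4.0, clip(-4.1745) = -1.0
Projection = [4.0, -1.0, 4.0, -1.0]
Squared diffs: [0.1758, 6.4674, 2.5562, 10.0775]
Distance = sqrt(19.2769) = 4.3905


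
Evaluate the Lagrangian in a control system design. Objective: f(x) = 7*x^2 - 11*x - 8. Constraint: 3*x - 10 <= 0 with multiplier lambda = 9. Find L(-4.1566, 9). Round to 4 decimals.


Step 1: Evaluate f(x).
f(-4.1566) = 7*(-4.1566)^2 - 11*(-4.1566) - 8 = 158.6639
Step 2: Evaluate g(x).
g(-4.1566) = 3*-4.1566 - 10 = -22.4698
Step 3: Compute Lagrangian.
L = 158.6639 + 9*-22.4698 = -43.5643


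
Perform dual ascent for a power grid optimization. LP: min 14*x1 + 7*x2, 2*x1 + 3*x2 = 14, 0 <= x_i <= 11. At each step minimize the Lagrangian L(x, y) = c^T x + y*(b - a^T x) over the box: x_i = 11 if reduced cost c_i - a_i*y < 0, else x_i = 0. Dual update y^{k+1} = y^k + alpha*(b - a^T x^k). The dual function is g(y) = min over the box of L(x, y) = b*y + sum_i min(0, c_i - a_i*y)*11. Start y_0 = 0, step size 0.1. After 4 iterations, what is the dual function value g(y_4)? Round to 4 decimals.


Dual ascent for LP: min 14*x1 + 7*x2, 2*x1 + 3*x2 = 14, 0 <= x_i <= 11
Step 1: y^k = 0.0, reduced costs: (14.0, 7.0)
  x^k = (0.0, 0.0), subgradient = b - a^T x = 14.0
  y^{k+1} = 0.0 + 0.1*14.0 = 1.4
Step 2: y^k = 1.4, reduced costs: (11.2, 2.8)
  x^k = (0.0, 0.0), subgradient = b - a^T x = 14.0
  y^{k+1} = 1.4 + 0.1*14.0 = 2.8
Step 3: y^k = 2.8, reduced costs: (8.4, -1.4)
  x^k = (0.0, 11.0), subgradient = b - a^T x = -19.0
  y^{k+1} = 2.8 + 0.1*-19.0 = 0.9
Step 4: y^k = 0.9, reduced costs: (12.2, 4.3)
  x^k = (0.0, 0.0), subgradient = b - a^T x = 14.0
  y^{k+1} = 0.9 + 0.1*14.0 = 2.3
Dual objective at y_4 = 2.3: reduced costs (9.4, 0.1), box minimizer x = (0.0, 0.0)
g(y_4) = b*y + (c1 - a1*y)*x1 + (c2 - a2*y)*x2 = 14*2.3 + 9.4*0.0 + 0.1*0.0 = 32.2 + 0.0 + 0.0 = 32.2


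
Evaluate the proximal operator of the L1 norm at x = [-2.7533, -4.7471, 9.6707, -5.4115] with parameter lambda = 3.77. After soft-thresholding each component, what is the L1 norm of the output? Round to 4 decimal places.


Soft-thresholding with lambda = 3.77:
prox(-2.7533) = sign(-2.7533)*max(|-2.7533| - 3.77, 0) = 0.0
prox(-4.7471) = sign(-4.7471)*max(|-4.7471| - 3.77, 0) = -0.9771
prox(9.6707) = sign(9.6707)*max(|9.6707| - 3.77, 0) = 5.9007
prox(-5.4115) = sign(-5.4115)*max(|-5.4115| - 3.77, 0) = -1.6415
prox(x) = [0.0, -0.9771, 5.9007, -1.6415]
||prox(x)||_1 = 0.0 + 0.9771 + 5.9007 + 1.6415 = 8.5193


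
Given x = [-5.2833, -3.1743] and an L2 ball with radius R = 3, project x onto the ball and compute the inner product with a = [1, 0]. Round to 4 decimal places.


Step 1: Compute ||x|| (intermediates to 6 decimals).
||x|| = sqrt((-5.2833)^2 + (-3.1743)^2) = 6.163557
Step 2: Project.
Since ||x|| > R, scale = R/||x|| = 3/6.163557 = 0.486732, proj(x) = scale * x
proj(x) = [-2.571551, -1.545033]
Step 3: Dot product.
a^T * proj(x) = 1*(-2.571551) + 0*(-1.545033) = -2.5716


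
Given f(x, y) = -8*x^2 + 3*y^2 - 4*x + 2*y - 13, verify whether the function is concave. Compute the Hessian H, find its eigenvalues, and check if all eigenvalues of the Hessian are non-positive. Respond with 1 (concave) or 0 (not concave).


The Hessian of f(x,y) = -8*x^2 + 3*y^2 - 4*x + 2*y - 13 is:
H = [[-16, 0], [0, 6]]
Trace = -16 + 6 = -10
Determinant = -16*6 - (0)^2 = -96
Discriminant = (-10)^2 - 4*-96 = 484.0
Eigenvalues: lambda_1 = -16.0, lambda_2 = 6.0
The function is not concave.

0


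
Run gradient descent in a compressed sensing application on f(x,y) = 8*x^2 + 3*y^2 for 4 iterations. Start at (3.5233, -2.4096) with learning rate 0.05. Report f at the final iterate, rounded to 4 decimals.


Gradient descent on f(x,y) = 8*x^2 + 3*y^2.
Starting point: (3.5233, -2.4096), alpha = 0.05
Step 1: grad_x = 2*8*3.5233 = 56.3728, grad_y = 2*3*-2.4096 = -14.4576
  x_1 = 3.5233 - 0.05*56.3728 = 0.7047
  y_1 = -2.4096 - 0.05*-14.4576 = -1.6867
Step 2: grad_x = 2*8*0.7047 = 11.2746, grad_y = 2*3*-1.6867 = -10.1203
  x_2 = 0.7047 - 0.05*11.2746 = 0.1409
  y_2 = -1.6867 - 0.05*-10.1203 = -1.1807
Step 3: grad_x = 2*8*0.1409 = 2.2549, grad_y = 2*3*-1.1807 = -7.0842
  x_3 = 0.1409 - 0.05*2.2549 = 0.0282
  y_3 = -1.1807 - 0.05*-7.0842 = -0.8265
Step 4: grad_x = 2*8*0.0282 = 0.451, grad_y = 2*3*-0.8265 = -4.959
  x_4 = 0.0282 - 0.05*0.451 = 0.0056
  y_4 = -0.8265 - 0.05*-4.959 = -0.5785
f(0.0056, -0.5785) = 8*0.0056^2 + 3*(-0.5785)^2 = 1.0044


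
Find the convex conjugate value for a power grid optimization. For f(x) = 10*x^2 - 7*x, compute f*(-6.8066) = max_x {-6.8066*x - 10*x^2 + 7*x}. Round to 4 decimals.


f*(y) = sup_x {y*x - a*x^2 - b*x} = sup_x {(y-b)*x - a*x^2}
FOC: (y - b) - 2a*x = 0 => x* = (y - b)/(2a)
x* = (-6.8066 + 7)/(2*10) = 0.0097
f*(-6.8066) = (y-b)^2/(4a) = (-6.8066 + 7)^2/(4*10)
= 0.0374/40 = 0.0009


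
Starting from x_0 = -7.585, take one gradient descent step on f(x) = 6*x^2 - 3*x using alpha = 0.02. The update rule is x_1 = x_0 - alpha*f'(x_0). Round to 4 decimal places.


We compute the gradient at x_0 and apply the update.
f'(x) = 12*x - 3
f'(-7.585) = 12*-7.585 - 3 = -94.02
x_1 = -7.585 - 0.02*-94.02 = -5.7046


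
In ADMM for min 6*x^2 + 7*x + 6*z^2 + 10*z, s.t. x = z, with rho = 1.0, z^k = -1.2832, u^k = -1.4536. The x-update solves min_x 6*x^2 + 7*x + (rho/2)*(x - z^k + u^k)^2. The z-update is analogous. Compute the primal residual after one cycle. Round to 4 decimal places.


ADMM iteration with rho = 1.0, z^k = -1.2832, u^k = -1.4536
Step 1: x-update.
Minimize 6*x^2 + 7*x + (1.0/2)*(x + 1.2832 - 1.4536)^2
FOC: (2*6 + 1.0)*x = -7 + 1.0*(-1.2832 + 1.4536)
x^{k+1} = -0.5254
Step 2: z-update.
Minimize 6*z^2 + 10*z + (1.0/2)*(-0.5254 - z - 1.4536)^2
FOC: (2*6 + 1.0)*z = -10 + 1.0*(-0.5254 - 1.4536)
z^{k+1} = -0.9215
Step 3: u-update.
u^{k+1} = -1.4536 - 0.5254 + 0.9215 = -1.0575
Step 4: Primal residual = |-0.5254 + 0.9215| = 0.3961


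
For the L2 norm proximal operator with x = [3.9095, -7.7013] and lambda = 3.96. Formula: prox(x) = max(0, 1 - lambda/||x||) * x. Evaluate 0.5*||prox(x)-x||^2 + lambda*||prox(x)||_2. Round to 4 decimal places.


Step 1: Compute ||x||.
||x|| = 8.6368
Step 2: Compute scaling factor.
scale = max(0, 1 - 3.96/8.6368) = 0.5415
Step 3: prox(x) = [2.117, -4.1702]
||prox(x)|| = 4.6768
Step 4: Proximal objective.
0.5*||prox-x||^2 = 7.8408
lambda*||prox|| = 18.5201
Total = 26.3609


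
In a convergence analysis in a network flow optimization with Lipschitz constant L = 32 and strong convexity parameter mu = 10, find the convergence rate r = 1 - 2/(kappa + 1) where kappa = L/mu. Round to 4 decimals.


Step 1: Compute the condition number.
kappa = L/mu = 32/10 = 3.2
Step 2: Compute the convergence rate.
r = 1 - 2/(kappa + 1) = 1 - 2*mu/(L + mu) = (L - mu)/(L + mu) = 22/42 = 0.5238


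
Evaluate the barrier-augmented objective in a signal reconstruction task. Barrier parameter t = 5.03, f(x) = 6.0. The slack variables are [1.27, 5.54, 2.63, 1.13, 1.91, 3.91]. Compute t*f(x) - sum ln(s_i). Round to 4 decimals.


Step 1: Compute log-barrier.
ln values: [0.239, 1.712, 0.967, 0.1222, 0.6471, 1.3635]
phi = -(0.239 + 1.712 + 0.967 + 0.1222 + 0.6471 + 1.3635) = -5.0509
Step 2: Compute augmented objective.
t*f(x) = 5.03*6.0 = 30.18
Total = 30.18 - 5.0509 = 25.1291


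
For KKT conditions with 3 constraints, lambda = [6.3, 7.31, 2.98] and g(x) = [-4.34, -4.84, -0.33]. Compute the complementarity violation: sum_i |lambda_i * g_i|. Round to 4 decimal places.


KKT complementary slackness check:
lambda_1 * g_1 = 6.3 * -4.34 = -27.342
lambda_2 * g_2 = 7.31 * -4.84 = -35.3804
lambda_3 * g_3 = 2.98 * -0.33 = -0.9834
Total violation = 27.342 + 35.3804 + 0.9834 = 63.7058


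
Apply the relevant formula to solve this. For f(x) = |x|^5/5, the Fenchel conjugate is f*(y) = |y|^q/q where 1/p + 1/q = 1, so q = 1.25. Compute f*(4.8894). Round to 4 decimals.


The conjugate exponent q satisfies 1/p + 1/q = 1.
p = 5, so q = 5/(5 - 1) = 1.25
|y|^q = 4.8894^1.25 = 7.2706
f*(4.8894) = 7.2706 / 1.25 = 5.8165


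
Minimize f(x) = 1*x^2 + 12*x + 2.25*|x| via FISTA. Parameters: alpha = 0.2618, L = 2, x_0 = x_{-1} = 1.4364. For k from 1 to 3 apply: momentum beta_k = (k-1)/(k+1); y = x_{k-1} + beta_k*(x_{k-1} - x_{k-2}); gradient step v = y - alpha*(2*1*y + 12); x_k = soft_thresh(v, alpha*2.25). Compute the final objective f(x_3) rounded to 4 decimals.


FISTA on f(x) = 1*x^2 + 12*x + 2.25*|x|
L = 2, alpha = 0.2618
Iteration 1: beta = 0.0, y = 1.4364 + 0.0*(1.4364 - 1.4364) = 1.4364
  grad(y) = 14.8728, v = y - alpha*grad = -2.4573
  prox(v) = soft_thresh(-2.4573, 0.5891) = -1.8682
Iteration 2: beta = 0.3333, y = -1.8682 + 0.3333*(-1.8682 - 1.4364) = -2.9698
  grad(y) = 6.0604, v = y - alpha*grad = -4.5564
  prox(v) = soft_thresh(-4.5564, 0.5891) = -3.9674
Iteration 3: beta = 0.5, y = -3.9674 + 0.5*(-3.9674 + 1.8682) = -5.0169
  grad(y) = 1.9662, v = y - alpha*grad = -5.5317
  prox(v) = soft_thresh(-5.5317, 0.5891) = -4.9426
f(x_3) = 1*(-4.9426)^2 + 12*(-4.9426) + 2.25*|-4.9426| = -23.7611


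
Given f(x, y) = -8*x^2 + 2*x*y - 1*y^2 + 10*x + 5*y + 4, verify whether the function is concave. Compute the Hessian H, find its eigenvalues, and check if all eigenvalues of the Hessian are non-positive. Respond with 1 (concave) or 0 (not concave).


The Hessian of f(x,y) = -8*x^2 + 2*x*y - 1*y^2 + 10*x + 5*y + 4 is:
H = [[-16, 2], [2, -2]]
Trace = -16 - 2 = -18
Determinant = -16*-2 - (2)^2 = 28
Discriminant = (-18)^2 - 4*28 = 212.0
Eigenvalues: lambda_1 = -16.2801, lambda_2 = -1.7199
The function is concave.

1


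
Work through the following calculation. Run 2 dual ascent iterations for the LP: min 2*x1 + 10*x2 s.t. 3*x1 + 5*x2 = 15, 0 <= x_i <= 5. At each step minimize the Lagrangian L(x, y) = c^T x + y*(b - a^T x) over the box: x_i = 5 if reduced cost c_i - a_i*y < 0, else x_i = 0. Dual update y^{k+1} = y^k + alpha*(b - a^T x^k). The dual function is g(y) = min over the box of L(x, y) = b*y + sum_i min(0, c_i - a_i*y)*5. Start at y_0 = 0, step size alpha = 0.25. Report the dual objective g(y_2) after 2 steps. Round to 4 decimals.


Dual ascent for LP: min 2*x1 + 10*x2, 3*x1 + 5*x2 = 15, 0 <= x_i <= 5
Step 1: y^k = 0.0, reduced costs: (2.0, 10.0)
  x^k = (0.0, 0.0), subgradient = b - a^T x = 15.0
  y^{k+1} = 0.0 + 0.25*15.0 = 3.75
Step 2: y^k = 3.75, reduced costs: (-9.25, -8.75)
  x^k = (5.0, 5.0), subgradient = b - a^T x = -25.0
  y^{k+1} = 3.75 + 0.25*-25.0 = -2.5
Dual objective at y_2 = -2.5: reduced costs (9.5, 22.5), box minimizer x = (0.0, 0.0)
g(y_2) = b*y + (c1 - a1*y)*x1 + (c2 - a2*y)*x2 = 15*(-2.5) + 9.5*0.0 + 22.5*0.0 = -37.5 + 0.0 + 0.0 = -37.5


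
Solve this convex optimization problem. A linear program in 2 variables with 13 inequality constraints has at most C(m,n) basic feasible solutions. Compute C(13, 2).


Each vertex corresponds to some choice of n active constraints out of m, so the number of vertices is at most C(m, n) = m! / (n!(m-n)!).
m = 13, n = 2
Numerator: 13 * 12
Denominator: 2! = 2
C(13, 2) = 78


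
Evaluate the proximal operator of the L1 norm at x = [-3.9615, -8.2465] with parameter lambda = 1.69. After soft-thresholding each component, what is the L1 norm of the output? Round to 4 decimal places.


Soft-thresholding with lambda = 1.69:
prox(-3.9615) = sign(-3.9615)*max(|-3.9615| - 1.69, 0) = -2.2715
prox(-8.2465) = sign(-8.2465)*max(|-8.2465| - 1.69, 0) = -6.5565
prox(x) = [-2.2715, -6.5565]
||prox(x)||_1 = 2.2715 + 6.5565 = 8.828


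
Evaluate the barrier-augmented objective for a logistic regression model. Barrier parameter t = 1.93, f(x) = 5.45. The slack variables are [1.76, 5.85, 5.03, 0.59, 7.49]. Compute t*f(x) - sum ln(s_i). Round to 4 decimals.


Step 1: Compute log-barrier.
ln values: [0.5653, 1.7664, 1.6154, -0.5276, 2.0136]
phi = -(0.5653 + 1.7664 + 1.6154 - 0.5276 + 2.0136) = -5.4331
Step 2: Compute augmented objective.
t*f(x) = 1.93*5.45 = 10.5185
Total = 10.5185 - 5.4331 = 5.0854


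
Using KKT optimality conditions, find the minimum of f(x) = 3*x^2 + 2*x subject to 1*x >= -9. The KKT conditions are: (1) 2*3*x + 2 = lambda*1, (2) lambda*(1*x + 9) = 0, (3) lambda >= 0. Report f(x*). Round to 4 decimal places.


Step 1: Try lambda = 0 (constraint inactive).
Stationarity: 2*3*x + 2 = 0
x* = -2/(2*3) = -1/3 = -0.3333 (rounded; the exact value -1/3 is used below)
Check constraint: 1*-0.3333 = -0.3333 >= -9 -- satisfied.
Step 2: Compute optimal value.
f(x*) = 3*(-1/3)^2 + 2*(-1/3) = -0.3333


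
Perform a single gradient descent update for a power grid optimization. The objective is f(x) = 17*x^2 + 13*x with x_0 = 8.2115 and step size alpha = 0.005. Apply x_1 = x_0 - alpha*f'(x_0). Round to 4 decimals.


We compute the gradient at x_0 and apply the update.
f'(x) = 34*x + 13
f'(8.2115) = 34*8.2115 + 13 = 292.191
x_1 = 8.2115 - 0.005*292.191 = 6.7505


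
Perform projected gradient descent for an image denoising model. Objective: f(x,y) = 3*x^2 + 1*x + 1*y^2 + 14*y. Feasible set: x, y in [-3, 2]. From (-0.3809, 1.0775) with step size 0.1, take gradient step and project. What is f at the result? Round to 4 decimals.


Step 1: Compute gradient at (-0.3809, 1.0775).
grad_x = 2*3*-0.3809 + 1 = -1.2854
grad_y = 2*1*1.0775 + 14 = 16.155
Step 2: Gradient step.
x_raw = -0.3809 - 0.1*-1.2854 = -0.2524
y_raw = 1.0775 - 0.1*16.155 = -0.538
Step 3: Project onto [-3, 2].
x_proj = clip(-0.2524) = -0.2524
y_proj = clip(-0.538) = -0.538
Step 4: Evaluate f.
f(-0.2524, -0.538) = -7.3039


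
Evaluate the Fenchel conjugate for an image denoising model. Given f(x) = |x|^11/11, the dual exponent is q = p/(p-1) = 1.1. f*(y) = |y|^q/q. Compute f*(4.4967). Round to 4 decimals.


The conjugate exponent q satisfies 1/p + 1/q = 1.
p = 11, so q = 11/(11 - 1) = 1.1
|y|^q = 4.4967^1.1 = 5.2262
f*(4.4967) = 5.2262 / 1.1 = 4.7511


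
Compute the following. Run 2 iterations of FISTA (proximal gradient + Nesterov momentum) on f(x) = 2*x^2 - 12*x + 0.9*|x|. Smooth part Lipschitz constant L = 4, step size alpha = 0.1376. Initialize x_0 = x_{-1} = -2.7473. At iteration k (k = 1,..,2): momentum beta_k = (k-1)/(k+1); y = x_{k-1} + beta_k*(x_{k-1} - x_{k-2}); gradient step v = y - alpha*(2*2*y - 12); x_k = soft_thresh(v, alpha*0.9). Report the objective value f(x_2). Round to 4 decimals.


FISTA on f(x) = 2*x^2 - 12*x + 0.9*|x|
L = 4, alpha = 0.1376
Iteration 1: beta = 0.0, y = -2.7473 + 0.0*(-2.7473 + 2.7473) = -2.7473
  grad(y) = -22.9892, v = y - alpha*grad = 0.416
  prox(v) = soft_thresh(0.416, 0.1238) = 0.2922
Iteration 2: beta = 0.3333, y = 0.2922 + 0.3333*(0.2922 + 2.7473) = 1.3053
  grad(y) = -6.7787, v = y - alpha*grad = 2.2381
  prox(v) = soft_thresh(2.2381, 0.1238) = 2.1142
f(x_2) = 2*2.1142^2 - 12*2.1142 + 0.9*|2.1142| = -14.528


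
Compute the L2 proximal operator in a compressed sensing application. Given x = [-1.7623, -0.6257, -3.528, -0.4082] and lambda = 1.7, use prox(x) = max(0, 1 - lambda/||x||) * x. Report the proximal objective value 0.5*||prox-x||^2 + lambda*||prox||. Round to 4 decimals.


Step 1: Compute ||x||.
||x|| = 4.0138
Step 2: Compute scaling factor.
scale = max(0, 1 - 1.7/4.0138) = 0.5765
Step 3: prox(x) = [-1.0159, -0.3607, -2.0338, -0.2353]
||prox(x)|| = 2.3138
Step 4: Proximal objective.
0.5*||prox-x||^2 = 1.445
lambda*||prox|| = 3.9335
Total = 5.3785


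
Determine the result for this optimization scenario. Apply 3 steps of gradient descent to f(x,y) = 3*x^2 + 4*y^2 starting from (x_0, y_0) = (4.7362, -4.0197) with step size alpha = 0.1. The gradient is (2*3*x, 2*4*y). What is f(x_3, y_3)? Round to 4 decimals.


Gradient descent on f(x,y) = 3*x^2 + 4*y^2.
Starting point: (4.7362, -4.0197), alpha = 0.1
Step 1: grad_x = 2*3*4.7362 = 28.4172, grad_y = 2*4*-4.0197 = -32.1576
  x_1 = 4.7362 - 0.1*28.4172 = 1.8945
  y_1 = -4.0197 - 0.1*-32.1576 = -0.8039
Step 2: grad_x = 2*3*1.8945 = 11.3669, grad_y = 2*4*-0.8039 = -6.4315
  x_2 = 1.8945 - 0.1*11.3669 = 0.7578
  y_2 = -0.8039 - 0.1*-6.4315 = -0.1608
Step 3: grad_x = 2*3*0.7578 = 4.5468, grad_y = 2*4*-0.1608 = -1.2863
  x_3 = 0.7578 - 0.1*4.5468 = 0.3031
  y_3 = -0.1608 - 0.1*-1.2863 = -0.0322
f(0.3031, -0.0322) = 3*0.3031^2 + 4*(-0.0322)^2 = 0.2798


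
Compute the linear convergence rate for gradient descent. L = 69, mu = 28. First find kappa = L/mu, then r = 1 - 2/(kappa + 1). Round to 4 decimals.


Step 1: Compute the condition number.
kappa = L/mu = 69/28 = 2.4643
Step 2: Compute the convergence rate.
r = 1 - 2/(kappa + 1) = 1 - 2*mu/(L + mu) = (L - mu)/(L + mu) = 41/97 = 0.4227


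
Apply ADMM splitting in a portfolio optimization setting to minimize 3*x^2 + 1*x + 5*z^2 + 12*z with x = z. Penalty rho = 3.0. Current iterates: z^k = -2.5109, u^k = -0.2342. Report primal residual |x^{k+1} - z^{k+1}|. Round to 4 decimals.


ADMM iteration with rho = 3.0, z^k = -2.5109, u^k = -0.2342
Step 1: x-update.
Minimize 3*x^2 + 1*x + (3.0/2)*(x + 2.5109 - 0.2342)^2
FOC: (2*3 + 3.0)*x = -1 + 3.0*(-2.5109 + 0.2342)
x^{k+1} = -0.87
Step 2: z-update.
Minimize 5*z^2 + 12*z + (3.0/2)*(-0.87 - z - 0.2342)^2
FOC: (2*5 + 3.0)*z = -12 + 3.0*(-0.87 - 0.2342)
z^{k+1} = -1.1779
Step 3: u-update.
u^{k+1} = -0.2342 - 0.87 + 1.1779 = 0.0737
Step 4: Primal residual = |-0.87 + 1.1779| = 0.3079


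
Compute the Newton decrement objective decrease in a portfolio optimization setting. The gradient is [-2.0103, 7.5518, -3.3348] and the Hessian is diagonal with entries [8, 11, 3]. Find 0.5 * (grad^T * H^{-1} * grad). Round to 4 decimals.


Step 1: H is diagonal, so H^(-1) * g = [-0.2513, 0.6865, -1.1116].
Step 2: g^T H^(-1) g = sum_i g_i^2 / H_ii
  = (-2.0103)^2/8 + (7.5518)^2/11 + (-3.3348)^2/3
  = 0.5052 + 5.1845 + 3.707 = 9.3966
Step 3: Objective decrease = 0.5 * g^T H^(-1) g = 4.6983


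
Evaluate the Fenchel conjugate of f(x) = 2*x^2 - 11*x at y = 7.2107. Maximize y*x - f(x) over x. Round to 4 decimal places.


f*(y) = sup_x {y*x - a*x^2 - b*x} = sup_x {(y-b)*x - a*x^2}
FOC: (y - b) - 2a*x = 0 => x* = (y - b)/(2a)
x* = (7.2107 + 11)/(2*2) = 4.5527
f*(7.2107) = (y-b)^2/(4a) = (7.2107 + 11)^2/(4*2)
= 331.6296/8 = 41.4537


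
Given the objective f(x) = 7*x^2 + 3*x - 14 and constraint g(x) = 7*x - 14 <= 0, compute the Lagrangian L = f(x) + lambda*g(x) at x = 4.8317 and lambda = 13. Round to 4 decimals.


Step 1: Evaluate f(x).
f(4.8317) = 7*4.8317^2 + 3*4.8317 - 14 = 163.9124
Step 2: Evaluate g(x).
g(4.8317) = 7*4.8317 - 14 = 19.8219
Step 3: Compute Lagrangian.
L = 163.9124 + 13*19.8219 = 421.5971


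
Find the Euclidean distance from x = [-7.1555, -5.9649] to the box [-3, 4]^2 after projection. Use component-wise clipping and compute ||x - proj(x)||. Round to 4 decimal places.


Project each component onto [-3, 4].
clip(-7.1555) = -3.0, clip(-5.9649) = -3.0
Projection = [-3.0, -3.0]
Squared diffs: [17.2682, 8.7906]
Distance = sqrt(26.0588) = 5.1048


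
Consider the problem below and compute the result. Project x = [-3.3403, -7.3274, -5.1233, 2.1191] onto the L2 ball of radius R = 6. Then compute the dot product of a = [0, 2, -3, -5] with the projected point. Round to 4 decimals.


Step 1: Compute ||x|| (intermediates to 6 decimals).
||x|| = sqrt((-3.3403)^2 + (-7.3274)^2 + (-5.1233)^2 + 2.1191^2) = 9.77687
Step 2: Project.
Since ||x|| > R, scale = R/||x|| = 6/9.77687 = 0.613693, proj(x) = scale * x
proj(x) = [-2.049919, -4.496774, -3.144133, 1.300477]
Step 3: Dot product.
a^T * proj(x) = 0*(-2.049919) + 2*(-4.496774) - 3*(-3.144133) - 5*1.300477 = -6.0635


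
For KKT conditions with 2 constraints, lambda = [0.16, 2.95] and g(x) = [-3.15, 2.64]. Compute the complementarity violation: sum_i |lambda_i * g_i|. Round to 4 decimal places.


KKT complementary slackness check:
lambda_1 * g_1 = 0.16 * -3.15 = -0.504
lambda_2 * g_2 = 2.95 * 2.64 = 7.788
Total violation = 0.504 + 7.788 = 8.292


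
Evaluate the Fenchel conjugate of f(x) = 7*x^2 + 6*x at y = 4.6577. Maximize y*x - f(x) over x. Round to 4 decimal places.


f*(y) = sup_x {y*x - a*x^2 - b*x} = sup_x {(y-b)*x - a*x^2}
FOC: (y - b) - 2a*x = 0 => x* = (y - b)/(2a)
x* = (4.6577 - 6)/(2*7) = -0.0959
f*(4.6577) = (y-b)^2/(4a) = (4.6577 - 6)^2/(4*7)
= 1.8018/28 = 0.0643


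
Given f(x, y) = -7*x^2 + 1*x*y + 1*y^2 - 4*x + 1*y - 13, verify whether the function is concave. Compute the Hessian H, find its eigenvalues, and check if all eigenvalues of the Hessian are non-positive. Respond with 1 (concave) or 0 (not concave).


The Hessian of f(x,y) = -7*x^2 + 1*x*y + 1*y^2 - 4*x + 1*y - 13 is:
H = [[-14, 1], [1, 2]]
Trace = -14 + 2 = -12
Determinant = -14*2 - (1)^2 = -29
Discriminant = (-12)^2 - 4*-29 = 260.0
Eigenvalues: lambda_1 = -14.0623, lambda_2 = 2.0623
The function is not concave.

0


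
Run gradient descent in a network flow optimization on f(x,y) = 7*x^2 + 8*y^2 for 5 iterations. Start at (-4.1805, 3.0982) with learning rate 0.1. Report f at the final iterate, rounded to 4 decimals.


Gradient descent on f(x,y) = 7*x^2 + 8*y^2.
Starting point: (-4.1805, 3.0982), alpha = 0.1
Step 1: grad_x = 2*7*-4.1805 = -58.527, grad_y = 2*8*3.0982 = 49.5712
  x_1 = -4.1805 - 0.1*-58.527 = 1.6722
  y_1 = 3.0982 - 0.1*49.5712 = -1.8589
Step 2: grad_x = 2*7*1.6722 = 23.4108, grad_y = 2*8*-1.8589 = -29.7427
  x_2 = 1.6722 - 0.1*23.4108 = -0.6689
  y_2 = -1.8589 - 0.1*-29.7427 = 1.1154
Step 3: grad_x = 2*7*-0.6689 = -9.3643, grad_y = 2*8*1.1154 = 17.8456
  x_3 = -0.6689 - 0.1*-9.3643 = 0.2676
  y_3 = 1.1154 - 0.1*17.8456 = -0.6692
Step 4: grad_x = 2*7*0.2676 = 3.7457, grad_y = 2*8*-0.6692 = -10.7074
  x_4 = 0.2676 - 0.1*3.7457 = -0.107
  y_4 = -0.6692 - 0.1*-10.7074 = 0.4015
Step 5: grad_x = 2*7*-0.107 = -1.4983, grad_y = 2*8*0.4015 = 6.4244
  x_5 = -0.107 - 0.1*-1.4983 = 0.0428
  y_5 = 0.4015 - 0.1*6.4244 = -0.2409
f(0.0428, -0.2409) = 7*0.0428^2 + 8*(-0.2409)^2 = 0.4772


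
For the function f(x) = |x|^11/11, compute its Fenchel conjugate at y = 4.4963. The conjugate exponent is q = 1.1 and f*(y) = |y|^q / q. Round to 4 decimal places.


The conjugate exponent q satisfies 1/p + 1/q = 1.
p = 11, so q = 11/(11 - 1) = 1.1
|y|^q = 4.4963^1.1 = 5.2257
f*(4.4963) = 5.2257 / 1.1 = 4.7506


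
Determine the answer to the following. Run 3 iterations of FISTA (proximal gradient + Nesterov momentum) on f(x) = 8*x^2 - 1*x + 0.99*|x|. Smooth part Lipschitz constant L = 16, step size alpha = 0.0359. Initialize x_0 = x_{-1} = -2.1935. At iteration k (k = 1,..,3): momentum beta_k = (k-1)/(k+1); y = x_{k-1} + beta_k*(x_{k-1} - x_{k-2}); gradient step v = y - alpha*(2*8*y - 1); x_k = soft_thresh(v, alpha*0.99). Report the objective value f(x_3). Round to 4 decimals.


FISTA on f(x) = 8*x^2 - 1*x + 0.99*|x|
L = 16, alpha = 0.0359
Iteration 1: beta = 0.0, y = -2.1935 + 0.0*(-2.1935 + 2.1935) = -2.1935
  grad(y) = -36.096, v = y - alpha*grad = -0.8977
  prox(v) = soft_thresh(-0.8977, 0.0355) = -0.8621
Iteration 2: beta = 0.3333, y = -0.8621 + 0.3333*(-0.8621 + 2.1935) = -0.4183
  grad(y) = -7.6931, v = y - alpha*grad = -0.1421
  prox(v) = soft_thresh(-0.1421, 0.0355) = -0.1066
Iteration 3: beta = 0.5, y = -0.1066 + 0.5*(-0.1066 + 0.8621) = 0.2712
  grad(y) = 3.3386, v = y - alpha*grad = 0.1513
  prox(v) = soft_thresh(0.1513, 0.0355) = 0.1158
f(x_3) = 8*0.1158^2 - 1*0.1158 + 0.99*|0.1158| = 0.1061


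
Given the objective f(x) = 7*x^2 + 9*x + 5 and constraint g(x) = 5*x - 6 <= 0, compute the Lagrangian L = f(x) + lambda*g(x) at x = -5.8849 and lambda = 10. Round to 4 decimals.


Step 1: Evaluate f(x).
f(-5.8849) = 7*(-5.8849)^2 + 9*(-5.8849) + 5 = 194.4602
Step 2: Evaluate g(x).
g(-5.8849) = 5*-5.8849 - 6 = -35.4245
Step 3: Compute Lagrangian.
L = 194.4602 + 10*-35.4245 = -159.7848


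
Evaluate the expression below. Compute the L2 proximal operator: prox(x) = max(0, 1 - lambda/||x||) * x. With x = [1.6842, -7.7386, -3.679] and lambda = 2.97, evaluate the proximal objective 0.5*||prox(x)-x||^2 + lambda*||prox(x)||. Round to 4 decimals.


Step 1: Compute ||x||.
||x|| = 8.7326
Step 2: Compute scaling factor.
scale = max(0, 1 - 2.97/8.7326) = 0.6599
Step 3: prox(x) = [1.1114, -5.1067, -2.4277]
||prox(x)|| = 5.7626
Step 4: Proximal objective.
0.5*||prox-x||^2 = 4.4105
lambda*||prox|| = 17.1149
Total = 21.5252


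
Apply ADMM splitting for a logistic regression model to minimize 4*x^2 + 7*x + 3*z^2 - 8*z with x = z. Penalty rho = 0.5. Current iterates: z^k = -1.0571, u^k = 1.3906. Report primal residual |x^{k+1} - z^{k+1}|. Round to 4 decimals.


ADMM iteration with rho = 0.5, z^k = -1.0571, u^k = 1.3906
Step 1: x-update.
Minimize 4*x^2 + 7*x + (0.5/2)*(x + 1.0571 + 1.3906)^2
FOC: (2*4 + 0.5)*x = -7 + 0.5*(-1.0571 - 1.3906)
x^{k+1} = -0.9675
Step 2: z-update.
Minimize 3*z^2 - 8*z + (0.5/2)*(-0.9675 - z + 1.3906)^2
FOC: (2*3 + 0.5)*z = 8 + 0.5*(-0.9675 + 1.3906)
z^{k+1} = 1.2633
Step 3: u-update.
u^{k+1} = 1.3906 - 0.9675 - 1.2633 = -0.8402
Step 4: Primal residual = |-0.9675 - 1.2633| = 2.2308


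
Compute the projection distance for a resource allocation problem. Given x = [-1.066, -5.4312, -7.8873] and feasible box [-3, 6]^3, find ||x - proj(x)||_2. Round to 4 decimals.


Project each component onto [-3, 6].
clip(-1.066) = -1.066, clip(-5.4312) = -3.0, clip(-7.8873) = -3.0
Projection = [-1.066, -3.0, -3.0]
Squared diffs: [0.0, 5.9107, 23.8857]
Distance = sqrt(29.7964) = 5.4586


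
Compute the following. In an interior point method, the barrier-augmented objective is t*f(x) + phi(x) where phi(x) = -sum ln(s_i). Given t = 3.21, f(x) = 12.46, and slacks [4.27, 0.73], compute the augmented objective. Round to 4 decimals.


Step 1: Compute log-barrier.
ln values: [1.4516, -0.3147]
phi = -(1.4516 - 0.3147) = -1.1369
Step 2: Compute augmented objective.
t*f(x) = 3.21*12.46 = 39.9966
Total = 39.9966 - 1.1369 = 38.8597


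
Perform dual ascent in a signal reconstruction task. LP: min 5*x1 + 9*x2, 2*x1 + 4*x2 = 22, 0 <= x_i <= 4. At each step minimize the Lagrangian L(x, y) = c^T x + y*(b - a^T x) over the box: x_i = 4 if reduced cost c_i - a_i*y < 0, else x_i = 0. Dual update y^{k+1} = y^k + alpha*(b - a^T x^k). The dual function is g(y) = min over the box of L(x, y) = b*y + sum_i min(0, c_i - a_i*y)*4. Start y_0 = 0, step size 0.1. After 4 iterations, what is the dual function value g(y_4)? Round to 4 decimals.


Dual ascent for LP: min 5*x1 + 9*x2, 2*x1 + 4*x2 = 22, 0 <= x_i <= 4
Step 1: y^k = 0.0, reduced costs: (5.0, 9.0)
  x^k = (0.0, 0.0), subgradient = b - a^T x = 22.0
  y^{k+1} = 0.0 + 0.1*22.0 = 2.2
Step 2: y^k = 2.2, reduced costs: (0.6, 0.2)
  x^k = (0.0, 0.0), subgradient = b - a^T x = 22.0
  y^{k+1} = 2.2 + 0.1*22.0 = 4.4
Step 3: y^k = 4.4, reduced costs: (-3.8, -8.6)
  x^k = (4.0, 4.0), subgradient = b - a^T x = -2.0
  y^{k+1} = 4.4 + 0.1*-2.0 = 4.2
Step 4: y^k = 4.2, reduced costs: (-3.4, -7.8)
  x^k = (4.0, 4.0), subgradient = b - a^T x = -2.0
  y^{k+1} = 4.2 + 0.1*-2.0 = 4.0
Dual objective at y_4 = 4.0: reduced costs (-3.0, -7.0), box minimizer x = (4.0, 4.0)
g(y_4) = b*y + (c1 - a1*y)*x1 + (c2 - a2*y)*x2 = 22*4.0 + (-3.0)*4.0 + (-7.0)*4.0 = 88.0 - 12.0 - 28.0 = 48.0


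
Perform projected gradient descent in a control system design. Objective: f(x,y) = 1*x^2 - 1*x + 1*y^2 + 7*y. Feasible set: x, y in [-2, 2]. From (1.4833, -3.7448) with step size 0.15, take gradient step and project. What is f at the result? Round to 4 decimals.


Step 1: Compute gradient at (1.4833, -3.7448).
grad_x = 2*1*1.4833 - 1 = 1.9666
grad_y = 2*1*-3.7448 + 7 = -0.4896
Step 2: Gradient step.
x_raw = 1.4833 - 0.15*1.9666 = 1.1883
y_raw = -3.7448 - 0.15*-0.4896 = -3.6714
Step 3: Project onto [-2, 2].
x_proj = clip(1.1883) = 1.1883
y_proj = clip(-3.6714) = -2.0
Step 4: Evaluate f.
f(1.1883, -2.0) = -9.7762


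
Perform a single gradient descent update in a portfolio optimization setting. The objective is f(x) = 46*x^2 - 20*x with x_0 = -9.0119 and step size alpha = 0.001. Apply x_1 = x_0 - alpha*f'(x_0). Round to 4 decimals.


We compute the gradient at x_0 and apply the update.
f'(x) = 92*x - 20
f'(-9.0119) = 92*-9.0119 - 20 = -849.0948
x_1 = -9.0119 - 0.001*-849.0948 = -8.1628


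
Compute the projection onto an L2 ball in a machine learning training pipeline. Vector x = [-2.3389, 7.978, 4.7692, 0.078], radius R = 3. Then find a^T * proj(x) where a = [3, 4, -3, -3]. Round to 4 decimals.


Step 1: Compute ||x|| (intermediates to 6 decimals).
||x|| = sqrt((-2.3389)^2 + 7.978^2 + 4.7692^2 + 0.078^2) = 9.584899
Step 2: Project.
Since ||x|| > R, scale = R/||x|| = 3/9.584899 = 0.312992, proj(x) = scale * x
proj(x) = [-0.732057, 2.49705, 1.492721, 0.024413]
Step 3: Dot product.
a^T * proj(x) = 3*(-0.732057) + 4*2.49705 - 3*1.492721 - 3*0.024413 = 3.2406


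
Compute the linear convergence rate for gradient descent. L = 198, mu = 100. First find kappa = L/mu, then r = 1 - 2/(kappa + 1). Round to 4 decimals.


Step 1: Compute the condition number.
kappa = L/mu = 198/100 = 1.98
Step 2: Compute the convergence rate.
r = 1 - 2/(kappa + 1) = 1 - 2*mu/(L + mu) = (L - mu)/(L + mu) = 98/298 = 0.3289


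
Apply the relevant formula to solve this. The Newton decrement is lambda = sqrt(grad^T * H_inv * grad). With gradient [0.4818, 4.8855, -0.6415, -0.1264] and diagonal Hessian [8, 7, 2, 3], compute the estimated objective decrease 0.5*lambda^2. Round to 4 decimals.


Step 1: H is diagonal, so H^(-1) * g = [0.0602, 0.6979, -0.3208, -0.0421].
Step 2: g^T H^(-1) g = sum_i g_i^2 / H_ii
  = (0.4818)^2/8 + (4.8855)^2/7 + (-0.6415)^2/2 + (-0.1264)^2/3
  = 0.029 + 3.4097 + 0.2058 + 0.0053 = 3.6498
Step 3: Objective decrease = 0.5 * g^T H^(-1) g = 1.8249


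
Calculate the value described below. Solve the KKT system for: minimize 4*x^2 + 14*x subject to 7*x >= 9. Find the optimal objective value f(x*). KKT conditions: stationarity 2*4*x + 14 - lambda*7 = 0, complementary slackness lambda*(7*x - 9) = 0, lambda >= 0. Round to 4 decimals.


Step 1: Try lambda = 0 (constraint inactive).
x_unc = -14/(2*4) = -1.75
Check: 7*-1.75 = -12.25 < 9 -- violated!
Step 2: Constraint must be active: 7*x = 9
x* = 9/7 = 1.2857 (rounded; the exact value 9/7 is used below)
lambda = (2*4*(9/7) + 14)/7 = 3.4694
Step 3: Compute optimal value.
f(x*) = 4*(9/7)^2 + 14*(9/7) = 24.6122


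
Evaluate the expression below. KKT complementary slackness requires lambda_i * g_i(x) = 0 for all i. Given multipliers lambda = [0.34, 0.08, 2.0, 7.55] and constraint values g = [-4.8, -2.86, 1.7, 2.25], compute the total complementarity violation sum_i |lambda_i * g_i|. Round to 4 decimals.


KKT complementary slackness check:
lambda_1 * g_1 = 0.34 * -4.8 = -1.632
lambda_2 * g_2 = 0.08 * -2.86 = -0.2288
lambda_3 * g_3 = 2.0 * 1.7 = 3.4
lambda_4 * g_4 = 7.55 * 2.25 = 16.9875
Total violation = 1.632 + 0.2288 + 3.4 + 16.9875 = 22.2483


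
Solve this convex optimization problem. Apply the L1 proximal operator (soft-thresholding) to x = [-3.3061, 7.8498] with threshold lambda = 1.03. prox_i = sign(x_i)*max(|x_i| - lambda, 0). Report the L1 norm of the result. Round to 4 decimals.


Soft-thresholding with lambda = 1.03:
prox(-3.3061) = sign(-3.3061)*max(|-3.3061| - 1.03, 0) = -2.2761
prox(7.8498) = sign(7.8498)*max(|7.8498| - 1.03, 0) = 6.8198
prox(x) = [-2.2761, 6.8198]
||prox(x)||_1 = 2.2761 + 6.8198 = 9.0959


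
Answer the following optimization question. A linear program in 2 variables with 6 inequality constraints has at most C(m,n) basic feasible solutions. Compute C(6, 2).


Each vertex corresponds to some choice of n active constraints out of m, so the number of vertices is at most C(m, n) = m! / (n!(m-n)!).
m = 6, n = 2
Numerator: 6 * 5
Denominator: 2! = 2
C(6, 2) = 15


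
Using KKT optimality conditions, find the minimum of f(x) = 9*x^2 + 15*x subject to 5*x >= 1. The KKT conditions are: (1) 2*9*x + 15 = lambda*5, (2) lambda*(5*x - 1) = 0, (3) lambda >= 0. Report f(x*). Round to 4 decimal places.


Step 1: Try lambda = 0 (constraint inactive).
x_unc = -15/(2*9) = -0.8333
Check: 5*-0.8333 = -4.1665 < 1 -- violated!
Step 2: Constraint must be active: 5*x = 1
x* = 1/5 = 0.2
lambda = (2*9*0.2 + 15)/5 = 3.72
Step 3: Compute optimal value.
f(x*) = 9*0.2^2 + 15*0.2 = 3.36


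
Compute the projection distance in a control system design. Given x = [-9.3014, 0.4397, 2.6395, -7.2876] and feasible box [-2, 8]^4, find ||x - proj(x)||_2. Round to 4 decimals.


Project each component onto [-2, 8].
clip(-9.3014) = -2.0, clip(0.4397) = 0.4397, clip(2.6395) = 2.6395, clip(-7.2876) = -2.0
Projection = [-2.0, 0.4397, 2.6395, -2.0]
Squared diffs: [53.3104, 0.0, 0.0, 27.9587]
Distance = sqrt(81.2691) = 9.0149


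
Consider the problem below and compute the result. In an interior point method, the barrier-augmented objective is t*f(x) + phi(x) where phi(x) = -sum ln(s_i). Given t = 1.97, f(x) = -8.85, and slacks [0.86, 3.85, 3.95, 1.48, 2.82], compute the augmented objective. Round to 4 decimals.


Step 1: Compute log-barrier.
ln values: [-0.1508, 1.3481, 1.3737, 0.392, 1.0367]
phi = -(-0.1508 + 1.3481 + 1.3737 + 0.392 + 1.0367) = -3.9997
Step 2: Compute augmented objective.
t*f(x) = 1.97*-8.85 = -17.4345
Total = -17.4345 - 3.9997 = -21.4342


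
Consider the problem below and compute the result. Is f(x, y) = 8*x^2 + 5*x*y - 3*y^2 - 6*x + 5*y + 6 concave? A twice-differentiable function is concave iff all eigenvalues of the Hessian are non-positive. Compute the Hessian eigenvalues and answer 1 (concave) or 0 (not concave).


The Hessian of f(x,y) = 8*x^2 + 5*x*y - 3*y^2 - 6*x + 5*y + 6 is:
H = [[16, 5], [5, -6]]
Trace = 16 - 6 = 10
Determinant = 16*-6 - (5)^2 = -121
Discriminant = (10)^2 - 4*-121 = 584.0
Eigenvalues: lambda_1 = -7.083, lambda_2 = 17.083
The function is not concave.

0


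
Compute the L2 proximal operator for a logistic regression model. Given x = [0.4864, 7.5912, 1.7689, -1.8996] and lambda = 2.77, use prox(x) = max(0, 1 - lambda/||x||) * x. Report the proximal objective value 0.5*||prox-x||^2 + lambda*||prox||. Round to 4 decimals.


Step 1: Compute ||x||.
||x|| = 8.0374
Step 2: Compute scaling factor.
scale = max(0, 1 - 2.77/8.0374) = 0.6554
Step 3: prox(x) = [0.3188, 4.975, 1.1593, -1.2449]
||prox(x)|| = 5.2674
Step 4: Proximal objective.
0.5*||prox-x||^2 = 3.8365
lambda*||prox|| = 14.5907
Total = 18.4272


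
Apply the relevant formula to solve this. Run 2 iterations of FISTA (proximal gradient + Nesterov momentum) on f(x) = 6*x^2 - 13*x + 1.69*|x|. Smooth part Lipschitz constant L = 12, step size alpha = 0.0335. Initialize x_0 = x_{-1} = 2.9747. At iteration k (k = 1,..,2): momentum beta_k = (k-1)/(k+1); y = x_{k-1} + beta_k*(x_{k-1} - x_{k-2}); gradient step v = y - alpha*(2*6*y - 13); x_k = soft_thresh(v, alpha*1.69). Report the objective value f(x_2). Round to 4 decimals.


FISTA on f(x) = 6*x^2 - 13*x + 1.69*|x|
L = 12, alpha = 0.0335
Iteration 1: beta = 0.0, y = 2.9747 + 0.0*(2.9747 - 2.9747) = 2.9747
  grad(y) = 22.6964, v = y - alpha*grad = 2.2144
  prox(v) = soft_thresh(2.2144, 0.0566) = 2.1578
Iteration 2: beta = 0.3333, y = 2.1578 + 0.3333*(2.1578 - 2.9747) = 1.8854
  grad(y) = 9.6253, v = y - alpha*grad = 1.563
  prox(v) = soft_thresh(1.563, 0.0566) = 1.5064
f(x_2) = 6*1.5064^2 - 13*1.5064 + 1.69*|1.5064| = -3.4221


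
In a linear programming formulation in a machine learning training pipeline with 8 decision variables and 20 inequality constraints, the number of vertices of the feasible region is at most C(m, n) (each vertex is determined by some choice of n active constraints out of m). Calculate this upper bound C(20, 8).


Each vertex corresponds to some choice of n active constraints out of m, so the number of vertices is at most C(m, n) = m! / (n!(m-n)!).
m = 20, n = 8
Numerator: 20 * 19 * 18 * 17 * 16 * 15 * 14 * 13
Denominator: 8! = 40320
C(20, 8) = 125970


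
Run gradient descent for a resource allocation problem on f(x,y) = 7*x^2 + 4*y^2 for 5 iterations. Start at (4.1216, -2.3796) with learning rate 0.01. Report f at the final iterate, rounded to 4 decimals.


Gradient descent on f(x,y) = 7*x^2 + 4*y^2.
Starting point: (4.1216, -2.3796), alpha = 0.01
Step 1: grad_x = 2*7*4.1216 = 57.7024, grad_y = 2*4*-2.3796 = -19.0368
  x_1 = 4.1216 - 0.01*57.7024 = 3.5446
  y_1 = -2.3796 - 0.01*-19.0368 = -2.1892
Step 2: grad_x = 2*7*3.5446 = 49.6241, grad_y = 2*4*-2.1892 = -17.5139
  x_2 = 3.5446 - 0.01*49.6241 = 3.0483
  y_2 = -2.1892 - 0.01*-17.5139 = -2.0141
Step 3: grad_x = 2*7*3.0483 = 42.6767, grad_y = 2*4*-2.0141 = -16.1127
  x_3 = 3.0483 - 0.01*42.6767 = 2.6216
  y_3 = -2.0141 - 0.01*-16.1127 = -1.853
Step 4: grad_x = 2*7*2.6216 = 36.702, grad_y = 2*4*-1.853 = -14.8237
  x_4 = 2.6216 - 0.01*36.702 = 2.2545
  y_4 = -1.853 - 0.01*-14.8237 = -1.7047
Step 5: grad_x = 2*7*2.2545 = 31.5637, grad_y = 2*4*-1.7047 = -13.6378
  x_5 = 2.2545 - 0.01*31.5637 = 1.9389
  y_5 = -1.7047 - 0.01*-13.6378 = -1.5684
f(1.9389, -1.5684) = 7*1.9389^2 + 4*(-1.5684)^2 = 36.1545


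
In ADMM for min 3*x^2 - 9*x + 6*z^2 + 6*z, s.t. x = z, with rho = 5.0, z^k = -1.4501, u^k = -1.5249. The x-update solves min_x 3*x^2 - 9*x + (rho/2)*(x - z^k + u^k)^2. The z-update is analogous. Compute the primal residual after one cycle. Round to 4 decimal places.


ADMM iteration with rho = 5.0, z^k = -1.4501, u^k = -1.5249
Step 1: x-update.
Minimize 3*x^2 - 9*x + (5.0/2)*(x + 1.4501 - 1.5249)^2
FOC: (2*3 + 5.0)*x = 9 + 5.0*(-1.4501 + 1.5249)
x^{k+1} = 0.8522
Step 2: z-update.
Minimize 6*z^2 + 6*z + (5.0/2)*(0.8522 - z - 1.5249)^2
FOC: (2*6 + 5.0)*z = -6 + 5.0*(0.8522 - 1.5249)
z^{k+1} = -0.5508
Step 3: u-update.
u^{k+1} = -1.5249 + 0.8522 + 0.5508 = -0.1219
Step 4: Primal residual = |0.8522 + 0.5508| = 1.403


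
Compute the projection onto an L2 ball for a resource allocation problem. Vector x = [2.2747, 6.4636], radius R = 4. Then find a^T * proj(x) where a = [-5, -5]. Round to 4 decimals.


Step 1: Compute ||x|| (intermediates to 6 decimals).
||x|| = sqrt(2.2747^2 + 6.4636^2) = 6.852181
Step 2: Project.
Since ||x|| > R, scale = R/||x|| = 4/6.852181 = 0.583756, proj(x) = scale * x
proj(x) = [1.32787, 3.773165]
Step 3: Dot product.
a^T * proj(x) = -5*1.32787 - 5*3.773165 = -25.5052
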